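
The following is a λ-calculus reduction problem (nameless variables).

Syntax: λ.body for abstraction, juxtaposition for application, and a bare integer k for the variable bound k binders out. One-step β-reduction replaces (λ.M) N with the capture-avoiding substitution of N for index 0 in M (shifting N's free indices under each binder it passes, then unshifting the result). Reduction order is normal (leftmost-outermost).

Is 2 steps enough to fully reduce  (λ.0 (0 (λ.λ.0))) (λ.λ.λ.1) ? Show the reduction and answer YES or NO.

Answer: YES — reaches normal form λ.λ.1 in 2 ≤ 2 steps

Derivation:
  start: (λ.0 (0 (λ.λ.0))) (λ.λ.λ.1)
  →1  (λ.λ.λ.1) ((λ.λ.λ.1) (λ.λ.0))
  →2  λ.λ.1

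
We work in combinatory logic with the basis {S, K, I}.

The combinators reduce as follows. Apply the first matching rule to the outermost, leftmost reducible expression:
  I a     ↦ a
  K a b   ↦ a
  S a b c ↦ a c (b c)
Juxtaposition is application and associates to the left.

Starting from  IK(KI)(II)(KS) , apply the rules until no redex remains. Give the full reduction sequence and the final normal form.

Answer: normal form = I  (in 3 steps)

Working:
  start: IK(KI)(II)(KS)
  step 1: K(KI)(II)(KS)
  step 2: KI(KS)
  step 3: I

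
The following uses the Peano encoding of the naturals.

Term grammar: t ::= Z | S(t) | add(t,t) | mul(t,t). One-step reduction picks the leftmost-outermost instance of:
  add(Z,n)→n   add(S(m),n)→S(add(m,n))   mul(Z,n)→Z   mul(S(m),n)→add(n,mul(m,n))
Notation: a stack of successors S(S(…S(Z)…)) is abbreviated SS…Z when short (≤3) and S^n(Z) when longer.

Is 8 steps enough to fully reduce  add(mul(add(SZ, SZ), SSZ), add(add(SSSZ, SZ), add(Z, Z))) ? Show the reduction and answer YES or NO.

Answer: NO — after 8 steps the term is S(S(add(mul(SZ, SSZ), add(add(SSSZ, SZ), add(Z, Z))))), not yet normal

Reduction:
  start: add(mul(add(SZ, SZ), SSZ), add(add(SSSZ, SZ), add(Z, Z)))
  step 1: add(mul(S(add(Z, SZ)), SSZ), add(add(SSSZ, SZ), add(Z, Z)))
  step 2: add(add(SSZ, mul(add(Z, SZ), SSZ)), add(add(SSSZ, SZ), add(Z, Z)))
  step 3: add(S(add(SZ, mul(add(Z, SZ), SSZ))), add(add(SSSZ, SZ), add(Z, Z)))
  step 4: S(add(add(SZ, mul(add(Z, SZ), SSZ)), add(add(SSSZ, SZ), add(Z, Z))))
  step 5: S(add(S(add(Z, mul(add(Z, SZ), SSZ))), add(add(SSSZ, SZ), add(Z, Z))))
  step 6: S(S(add(add(Z, mul(add(Z, SZ), SSZ)), add(add(SSSZ, SZ), add(Z, Z)))))
  step 7: S(S(add(mul(add(Z, SZ), SSZ), add(add(SSSZ, SZ), add(Z, Z)))))
  step 8: S(S(add(mul(SZ, SSZ), add(add(SSSZ, SZ), add(Z, Z)))))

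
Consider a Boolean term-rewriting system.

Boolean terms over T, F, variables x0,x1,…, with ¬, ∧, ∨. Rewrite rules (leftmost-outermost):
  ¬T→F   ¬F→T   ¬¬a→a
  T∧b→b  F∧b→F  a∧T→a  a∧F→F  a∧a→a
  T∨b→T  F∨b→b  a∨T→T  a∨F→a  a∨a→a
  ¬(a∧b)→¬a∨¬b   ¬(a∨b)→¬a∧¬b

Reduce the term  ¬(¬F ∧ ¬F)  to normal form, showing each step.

Answer: normal form = F  (in 3 steps)

Working:
  start: ¬(¬F ∧ ¬F)
  step 1: ¬¬F ∨ ¬¬F
  step 2: ¬¬F
  step 3: F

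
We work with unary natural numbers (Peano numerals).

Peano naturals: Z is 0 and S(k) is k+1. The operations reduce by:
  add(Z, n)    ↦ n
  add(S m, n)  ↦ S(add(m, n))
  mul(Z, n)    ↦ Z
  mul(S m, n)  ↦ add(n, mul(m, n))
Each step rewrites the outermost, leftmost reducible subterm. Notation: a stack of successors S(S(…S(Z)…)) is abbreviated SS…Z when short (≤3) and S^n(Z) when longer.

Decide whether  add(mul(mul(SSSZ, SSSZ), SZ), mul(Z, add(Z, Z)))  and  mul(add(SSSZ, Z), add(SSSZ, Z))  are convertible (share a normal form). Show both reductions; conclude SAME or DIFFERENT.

Answer: SAME — A ⇓ S^9(Z), B ⇓ S^9(Z)

Derivation:
Term A:
  start: add(mul(mul(SSSZ, SSSZ), SZ), mul(Z, add(Z, Z)))
  →1  add(mul(add(SSSZ, mul(SSZ, SSSZ)), SZ), mul(Z, add(Z, Z)))
  →2  add(mul(S(add(SSZ, mul(SSZ, SSSZ))), SZ), mul(Z, add(Z, Z)))
  →3  add(add(SZ, mul(add(SSZ, mul(SSZ, SSSZ)), SZ)), mul(Z, add(Z, Z)))
  →4  add(S(add(Z, mul(add(SSZ, mul(SSZ, SSSZ)), SZ))), mul(Z, add(Z, Z)))
  →5  S(add(add(Z, mul(add(SSZ, mul(SSZ, SSSZ)), SZ)), mul(Z, add(Z, Z))))
  →6  S(add(mul(add(SSZ, mul(SSZ, SSSZ)), SZ), mul(Z, add(Z, Z))))
  →7  S(add(mul(S(add(SZ, mul(SSZ, SSSZ))), SZ), mul(Z, add(Z, Z))))
  →8  S(add(add(SZ, mul(add(SZ, mul(SSZ, SSSZ)), SZ)), mul(Z, add(Z, Z))))
  →9  S(add(S(add(Z, mul(add(SZ, mul(SSZ, SSSZ)), SZ))), mul(Z, add(Z, Z))))
  →10  S(S(add(add(Z, mul(add(SZ, mul(SSZ, SSSZ)), SZ)), mul(Z, add(Z, Z)))))
  →11  S(S(add(mul(add(SZ, mul(SSZ, SSSZ)), SZ), mul(Z, add(Z, Z)))))
  →12  S(S(add(mul(S(add(Z, mul(SSZ, SSSZ))), SZ), mul(Z, add(Z, Z)))))
  →13  S(S(add(add(SZ, mul(add(Z, mul(SSZ, SSSZ)), SZ)), mul(Z, add(Z, Z)))))
  →14  S(S(add(S(add(Z, mul(add(Z, mul(SSZ, SSSZ)), SZ))), mul(Z, add(Z, Z)))))
  →15  S(S(S(add(add(Z, mul(add(Z, mul(SSZ, SSSZ)), SZ)), mul(Z, add(Z, Z))))))
  →16  S(S(S(add(mul(add(Z, mul(SSZ, SSSZ)), SZ), mul(Z, add(Z, Z))))))
  →17  S(S(S(add(mul(mul(SSZ, SSSZ), SZ), mul(Z, add(Z, Z))))))
  →18  S(S(S(add(mul(add(SSSZ, mul(SZ, SSSZ)), SZ), mul(Z, add(Z, Z))))))
  →19  S(S(S(add(mul(S(add(SSZ, mul(SZ, SSSZ))), SZ), mul(Z, add(Z, Z))))))
  →20  S(S(S(add(add(SZ, mul(add(SSZ, mul(SZ, SSSZ)), SZ)), mul(Z, add(Z, Z))))))
  →21  S(S(S(add(S(add(Z, mul(add(SSZ, mul(SZ, SSSZ)), SZ))), mul(Z, add(Z, Z))))))
  →22  S(S(S(S(add(add(Z, mul(add(SSZ, mul(SZ, SSSZ)), SZ)), mul(Z, add(Z, Z)))))))
  →23  S(S(S(S(add(mul(add(SSZ, mul(SZ, SSSZ)), SZ), mul(Z, add(Z, Z)))))))
  →24  S(S(S(S(add(mul(S(add(SZ, mul(SZ, SSSZ))), SZ), mul(Z, add(Z, Z)))))))
  →25  S(S(S(S(add(add(SZ, mul(add(SZ, mul(SZ, SSSZ)), SZ)), mul(Z, add(Z, Z)))))))
  →26  S(S(S(S(add(S(add(Z, mul(add(SZ, mul(SZ, SSSZ)), SZ))), mul(Z, add(Z, Z)))))))
  →27  S(S(S(S(S(add(add(Z, mul(add(SZ, mul(SZ, SSSZ)), SZ)), mul(Z, add(Z, Z))))))))
  →28  S(S(S(S(S(add(mul(add(SZ, mul(SZ, SSSZ)), SZ), mul(Z, add(Z, Z))))))))
  →29  S(S(S(S(S(add(mul(S(add(Z, mul(SZ, SSSZ))), SZ), mul(Z, add(Z, Z))))))))
  →30  S(S(S(S(S(add(add(SZ, mul(add(Z, mul(SZ, SSSZ)), SZ)), mul(Z, add(Z, Z))))))))
  →31  S(S(S(S(S(add(S(add(Z, mul(add(Z, mul(SZ, SSSZ)), SZ))), mul(Z, add(Z, Z))))))))
  →32  S(S(S(S(S(S(add(add(Z, mul(add(Z, mul(SZ, SSSZ)), SZ)), mul(Z, add(Z, Z)))))))))
  →33  S(S(S(S(S(S(add(mul(add(Z, mul(SZ, SSSZ)), SZ), mul(Z, add(Z, Z)))))))))
  →34  S(S(S(S(S(S(add(mul(mul(SZ, SSSZ), SZ), mul(Z, add(Z, Z)))))))))
  →35  S(S(S(S(S(S(add(mul(add(SSSZ, mul(Z, SSSZ)), SZ), mul(Z, add(Z, Z)))))))))
  →36  S(S(S(S(S(S(add(mul(S(add(SSZ, mul(Z, SSSZ))), SZ), mul(Z, add(Z, Z)))))))))
  →37  S(S(S(S(S(S(add(add(SZ, mul(add(SSZ, mul(Z, SSSZ)), SZ)), mul(Z, add(Z, Z)))))))))
  →38  S(S(S(S(S(S(add(S(add(Z, mul(add(SSZ, mul(Z, SSSZ)), SZ))), mul(Z, add(Z, Z)))))))))
  →39  S(S(S(S(S(S(S(add(add(Z, mul(add(SSZ, mul(Z, SSSZ)), SZ)), mul(Z, add(Z, Z))))))))))
  →40  S(S(S(S(S(S(S(add(mul(add(SSZ, mul(Z, SSSZ)), SZ), mul(Z, add(Z, Z))))))))))
  →41  S(S(S(S(S(S(S(add(mul(S(add(SZ, mul(Z, SSSZ))), SZ), mul(Z, add(Z, Z))))))))))
  →42  S(S(S(S(S(S(S(add(add(SZ, mul(add(SZ, mul(Z, SSSZ)), SZ)), mul(Z, add(Z, Z))))))))))
  →43  S(S(S(S(S(S(S(add(S(add(Z, mul(add(SZ, mul(Z, SSSZ)), SZ))), mul(Z, add(Z, Z))))))))))
  →44  S(S(S(S(S(S(S(S(add(add(Z, mul(add(SZ, mul(Z, SSSZ)), SZ)), mul(Z, add(Z, Z)))))))))))
  →45  S(S(S(S(S(S(S(S(add(mul(add(SZ, mul(Z, SSSZ)), SZ), mul(Z, add(Z, Z)))))))))))
  →46  S(S(S(S(S(S(S(S(add(mul(S(add(Z, mul(Z, SSSZ))), SZ), mul(Z, add(Z, Z)))))))))))
  →47  S(S(S(S(S(S(S(S(add(add(SZ, mul(add(Z, mul(Z, SSSZ)), SZ)), mul(Z, add(Z, Z)))))))))))
  →48  S(S(S(S(S(S(S(S(add(S(add(Z, mul(add(Z, mul(Z, SSSZ)), SZ))), mul(Z, add(Z, Z)))))))))))
  →49  S(S(S(S(S(S(S(S(S(add(add(Z, mul(add(Z, mul(Z, SSSZ)), SZ)), mul(Z, add(Z, Z))))))))))))
  →50  S(S(S(S(S(S(S(S(S(add(mul(add(Z, mul(Z, SSSZ)), SZ), mul(Z, add(Z, Z))))))))))))
  →51  S(S(S(S(S(S(S(S(S(add(mul(mul(Z, SSSZ), SZ), mul(Z, add(Z, Z))))))))))))
  →52  S(S(S(S(S(S(S(S(S(add(mul(Z, SZ), mul(Z, add(Z, Z))))))))))))
  →53  S(S(S(S(S(S(S(S(S(add(Z, mul(Z, add(Z, Z))))))))))))
  →54  S(S(S(S(S(S(S(S(S(mul(Z, add(Z, Z)))))))))))
  →55  S^9(Z)

Term B:
  start: mul(add(SSSZ, Z), add(SSSZ, Z))
  →1  mul(S(add(SSZ, Z)), add(SSSZ, Z))
  →2  add(add(SSSZ, Z), mul(add(SSZ, Z), add(SSSZ, Z)))
  →3  add(S(add(SSZ, Z)), mul(add(SSZ, Z), add(SSSZ, Z)))
  →4  S(add(add(SSZ, Z), mul(add(SSZ, Z), add(SSSZ, Z))))
  →5  S(add(S(add(SZ, Z)), mul(add(SSZ, Z), add(SSSZ, Z))))
  →6  S(S(add(add(SZ, Z), mul(add(SSZ, Z), add(SSSZ, Z)))))
  →7  S(S(add(S(add(Z, Z)), mul(add(SSZ, Z), add(SSSZ, Z)))))
  →8  S(S(S(add(add(Z, Z), mul(add(SSZ, Z), add(SSSZ, Z))))))
  →9  S(S(S(add(Z, mul(add(SSZ, Z), add(SSSZ, Z))))))
  →10  S(S(S(mul(add(SSZ, Z), add(SSSZ, Z)))))
  →11  S(S(S(mul(S(add(SZ, Z)), add(SSSZ, Z)))))
  →12  S(S(S(add(add(SSSZ, Z), mul(add(SZ, Z), add(SSSZ, Z))))))
  →13  S(S(S(add(S(add(SSZ, Z)), mul(add(SZ, Z), add(SSSZ, Z))))))
  →14  S(S(S(S(add(add(SSZ, Z), mul(add(SZ, Z), add(SSSZ, Z)))))))
  →15  S(S(S(S(add(S(add(SZ, Z)), mul(add(SZ, Z), add(SSSZ, Z)))))))
  →16  S(S(S(S(S(add(add(SZ, Z), mul(add(SZ, Z), add(SSSZ, Z))))))))
  →17  S(S(S(S(S(add(S(add(Z, Z)), mul(add(SZ, Z), add(SSSZ, Z))))))))
  →18  S(S(S(S(S(S(add(add(Z, Z), mul(add(SZ, Z), add(SSSZ, Z)))))))))
  →19  S(S(S(S(S(S(add(Z, mul(add(SZ, Z), add(SSSZ, Z)))))))))
  →20  S(S(S(S(S(S(mul(add(SZ, Z), add(SSSZ, Z))))))))
  →21  S(S(S(S(S(S(mul(S(add(Z, Z)), add(SSSZ, Z))))))))
  →22  S(S(S(S(S(S(add(add(SSSZ, Z), mul(add(Z, Z), add(SSSZ, Z)))))))))
  →23  S(S(S(S(S(S(add(S(add(SSZ, Z)), mul(add(Z, Z), add(SSSZ, Z)))))))))
  →24  S(S(S(S(S(S(S(add(add(SSZ, Z), mul(add(Z, Z), add(SSSZ, Z))))))))))
  →25  S(S(S(S(S(S(S(add(S(add(SZ, Z)), mul(add(Z, Z), add(SSSZ, Z))))))))))
  →26  S(S(S(S(S(S(S(S(add(add(SZ, Z), mul(add(Z, Z), add(SSSZ, Z)))))))))))
  →27  S(S(S(S(S(S(S(S(add(S(add(Z, Z)), mul(add(Z, Z), add(SSSZ, Z)))))))))))
  →28  S(S(S(S(S(S(S(S(S(add(add(Z, Z), mul(add(Z, Z), add(SSSZ, Z))))))))))))
  →29  S(S(S(S(S(S(S(S(S(add(Z, mul(add(Z, Z), add(SSSZ, Z))))))))))))
  →30  S(S(S(S(S(S(S(S(S(mul(add(Z, Z), add(SSSZ, Z)))))))))))
  →31  S(S(S(S(S(S(S(S(S(mul(Z, add(SSSZ, Z)))))))))))
  →32  S^9(Z)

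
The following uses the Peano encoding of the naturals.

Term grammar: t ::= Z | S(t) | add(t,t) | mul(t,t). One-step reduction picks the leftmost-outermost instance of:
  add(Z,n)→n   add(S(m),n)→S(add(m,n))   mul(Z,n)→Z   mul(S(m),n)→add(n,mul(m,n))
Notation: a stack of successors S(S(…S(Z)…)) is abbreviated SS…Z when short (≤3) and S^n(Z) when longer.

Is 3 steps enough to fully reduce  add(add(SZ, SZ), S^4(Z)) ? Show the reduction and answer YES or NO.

Answer: NO — after 3 steps the term is S(add(SZ, S^4(Z))), not yet normal

Reduction:
  start: add(add(SZ, SZ), S^4(Z))
  [1] add(S(add(Z, SZ)), S^4(Z))
  [2] S(add(add(Z, SZ), S^4(Z)))
  [3] S(add(SZ, S^4(Z)))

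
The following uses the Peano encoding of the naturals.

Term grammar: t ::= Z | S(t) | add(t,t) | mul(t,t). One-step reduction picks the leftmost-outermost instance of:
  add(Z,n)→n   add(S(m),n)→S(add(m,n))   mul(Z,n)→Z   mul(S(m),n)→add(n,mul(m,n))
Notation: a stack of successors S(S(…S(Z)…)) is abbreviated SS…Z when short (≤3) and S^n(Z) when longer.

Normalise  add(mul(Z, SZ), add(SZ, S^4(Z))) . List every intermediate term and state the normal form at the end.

Answer: normal form = S^5(Z)  (in 4 steps)

Reduction:
  start: add(mul(Z, SZ), add(SZ, S^4(Z)))
  step 1: add(Z, add(SZ, S^4(Z)))
  step 2: add(SZ, S^4(Z))
  step 3: S(add(Z, S^4(Z)))
  step 4: S^5(Z)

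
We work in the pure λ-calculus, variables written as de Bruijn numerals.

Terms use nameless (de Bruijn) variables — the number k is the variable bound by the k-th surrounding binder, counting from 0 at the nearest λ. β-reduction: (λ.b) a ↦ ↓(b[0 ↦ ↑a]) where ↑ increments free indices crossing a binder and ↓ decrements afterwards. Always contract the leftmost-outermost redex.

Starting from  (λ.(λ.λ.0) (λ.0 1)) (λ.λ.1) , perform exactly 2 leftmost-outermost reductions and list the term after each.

Answer: after 2 steps: λ.0

Reduction:
  start: (λ.(λ.λ.0) (λ.0 1)) (λ.λ.1)
  step 1: (λ.λ.0) (λ.0 (λ.λ.1))
  step 2: λ.0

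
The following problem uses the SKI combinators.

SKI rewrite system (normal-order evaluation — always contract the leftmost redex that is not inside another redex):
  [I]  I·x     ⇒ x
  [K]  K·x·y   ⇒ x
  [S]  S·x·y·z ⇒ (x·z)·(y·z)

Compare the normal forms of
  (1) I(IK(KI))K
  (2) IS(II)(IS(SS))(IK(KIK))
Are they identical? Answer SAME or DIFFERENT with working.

Answer: DIFFERENT — A ⇓ KI, B ⇓ I

Derivation:
Term A:
  start: I(IK(KI))K
  [1] IK(KI)K
  [2] K(KI)K
  [3] KI

Term B:
  start: IS(II)(IS(SS))(IK(KIK))
  [1] S(II)(IS(SS))(IK(KIK))
  [2] II(IK(KIK))(IS(SS)(IK(KIK)))
  [3] I(IK(KIK))(IS(SS)(IK(KIK)))
  [4] IK(KIK)(IS(SS)(IK(KIK)))
  [5] K(KIK)(IS(SS)(IK(KIK)))
  [6] KIK
  [7] I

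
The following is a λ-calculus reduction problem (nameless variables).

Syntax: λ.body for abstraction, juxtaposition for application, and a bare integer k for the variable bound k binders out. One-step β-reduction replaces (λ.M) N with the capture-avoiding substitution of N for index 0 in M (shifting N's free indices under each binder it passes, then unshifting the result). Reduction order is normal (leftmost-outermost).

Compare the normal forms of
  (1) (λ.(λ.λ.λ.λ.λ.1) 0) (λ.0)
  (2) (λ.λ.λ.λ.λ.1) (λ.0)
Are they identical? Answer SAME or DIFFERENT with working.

Term A:
  start: (λ.(λ.λ.λ.λ.λ.1) 0) (λ.0)
  step 1: (λ.λ.λ.λ.λ.1) (λ.0)
  step 2: λ.λ.λ.λ.1

Term B:
  start: (λ.λ.λ.λ.λ.1) (λ.0)
  step 1: λ.λ.λ.λ.1

Answer: SAME — A ⇓ λ.λ.λ.λ.1, B ⇓ λ.λ.λ.λ.1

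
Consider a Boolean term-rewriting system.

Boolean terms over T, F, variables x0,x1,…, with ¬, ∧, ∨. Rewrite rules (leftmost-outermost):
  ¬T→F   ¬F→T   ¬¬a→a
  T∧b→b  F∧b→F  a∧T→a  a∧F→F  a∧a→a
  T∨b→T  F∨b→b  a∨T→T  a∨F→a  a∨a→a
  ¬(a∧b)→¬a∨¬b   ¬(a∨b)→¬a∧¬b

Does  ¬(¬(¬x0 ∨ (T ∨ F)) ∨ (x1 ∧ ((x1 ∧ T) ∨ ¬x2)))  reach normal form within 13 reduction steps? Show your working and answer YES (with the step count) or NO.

Answer: YES — reaches normal form ¬x1 ∨ (¬x1 ∧ x2) in 11 ≤ 13 steps

Derivation:
  start: ¬(¬(¬x0 ∨ (T ∨ F)) ∨ (x1 ∧ ((x1 ∧ T) ∨ ¬x2)))
  step 1: ¬¬(¬x0 ∨ (T ∨ F)) ∧ ¬(x1 ∧ ((x1 ∧ T) ∨ ¬x2))
  step 2: (¬x0 ∨ (T ∨ F)) ∧ ¬(x1 ∧ ((x1 ∧ T) ∨ ¬x2))
  step 3: (¬x0 ∨ T) ∧ ¬(x1 ∧ ((x1 ∧ T) ∨ ¬x2))
  step 4: T ∧ ¬(x1 ∧ ((x1 ∧ T) ∨ ¬x2))
  step 5: ¬(x1 ∧ ((x1 ∧ T) ∨ ¬x2))
  step 6: ¬x1 ∨ ¬((x1 ∧ T) ∨ ¬x2)
  step 7: ¬x1 ∨ (¬(x1 ∧ T) ∧ ¬¬x2)
  step 8: ¬x1 ∨ ((¬x1 ∨ ¬T) ∧ ¬¬x2)
  step 9: ¬x1 ∨ ((¬x1 ∨ F) ∧ ¬¬x2)
  step 10: ¬x1 ∨ (¬x1 ∧ ¬¬x2)
  step 11: ¬x1 ∨ (¬x1 ∧ x2)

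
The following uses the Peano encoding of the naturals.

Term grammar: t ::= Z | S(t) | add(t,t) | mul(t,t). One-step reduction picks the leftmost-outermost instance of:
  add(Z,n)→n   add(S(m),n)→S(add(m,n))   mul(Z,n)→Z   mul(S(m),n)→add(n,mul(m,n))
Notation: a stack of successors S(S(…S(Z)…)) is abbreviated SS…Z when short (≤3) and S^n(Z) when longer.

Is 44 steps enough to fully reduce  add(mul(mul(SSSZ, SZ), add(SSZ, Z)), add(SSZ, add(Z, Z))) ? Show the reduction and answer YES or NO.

  start: add(mul(mul(SSSZ, SZ), add(SSZ, Z)), add(SSZ, add(Z, Z)))
  step 1: add(mul(add(SZ, mul(SSZ, SZ)), add(SSZ, Z)), add(SSZ, add(Z, Z)))
  step 2: add(mul(S(add(Z, mul(SSZ, SZ))), add(SSZ, Z)), add(SSZ, add(Z, Z)))
  step 3: add(add(add(SSZ, Z), mul(add(Z, mul(SSZ, SZ)), add(SSZ, Z))), add(SSZ, add(Z, Z)))
  step 4: add(add(S(add(SZ, Z)), mul(add(Z, mul(SSZ, SZ)), add(SSZ, Z))), add(SSZ, add(Z, Z)))
  step 5: add(S(add(add(SZ, Z), mul(add(Z, mul(SSZ, SZ)), add(SSZ, Z)))), add(SSZ, add(Z, Z)))
  step 6: S(add(add(add(SZ, Z), mul(add(Z, mul(SSZ, SZ)), add(SSZ, Z))), add(SSZ, add(Z, Z))))
  step 7: S(add(add(S(add(Z, Z)), mul(add(Z, mul(SSZ, SZ)), add(SSZ, Z))), add(SSZ, add(Z, Z))))
  step 8: S(add(S(add(add(Z, Z), mul(add(Z, mul(SSZ, SZ)), add(SSZ, Z)))), add(SSZ, add(Z, Z))))
  step 9: S(S(add(add(add(Z, Z), mul(add(Z, mul(SSZ, SZ)), add(SSZ, Z))), add(SSZ, add(Z, Z)))))
  step 10: S(S(add(add(Z, mul(add(Z, mul(SSZ, SZ)), add(SSZ, Z))), add(SSZ, add(Z, Z)))))
  step 11: S(S(add(mul(add(Z, mul(SSZ, SZ)), add(SSZ, Z)), add(SSZ, add(Z, Z)))))
  step 12: S(S(add(mul(mul(SSZ, SZ), add(SSZ, Z)), add(SSZ, add(Z, Z)))))
  step 13: S(S(add(mul(add(SZ, mul(SZ, SZ)), add(SSZ, Z)), add(SSZ, add(Z, Z)))))
  step 14: S(S(add(mul(S(add(Z, mul(SZ, SZ))), add(SSZ, Z)), add(SSZ, add(Z, Z)))))
  step 15: S(S(add(add(add(SSZ, Z), mul(add(Z, mul(SZ, SZ)), add(SSZ, Z))), add(SSZ, add(Z, Z)))))
  step 16: S(S(add(add(S(add(SZ, Z)), mul(add(Z, mul(SZ, SZ)), add(SSZ, Z))), add(SSZ, add(Z, Z)))))
  step 17: S(S(add(S(add(add(SZ, Z), mul(add(Z, mul(SZ, SZ)), add(SSZ, Z)))), add(SSZ, add(Z, Z)))))
  step 18: S(S(S(add(add(add(SZ, Z), mul(add(Z, mul(SZ, SZ)), add(SSZ, Z))), add(SSZ, add(Z, Z))))))
  step 19: S(S(S(add(add(S(add(Z, Z)), mul(add(Z, mul(SZ, SZ)), add(SSZ, Z))), add(SSZ, add(Z, Z))))))
  step 20: S(S(S(add(S(add(add(Z, Z), mul(add(Z, mul(SZ, SZ)), add(SSZ, Z)))), add(SSZ, add(Z, Z))))))
  step 21: S(S(S(S(add(add(add(Z, Z), mul(add(Z, mul(SZ, SZ)), add(SSZ, Z))), add(SSZ, add(Z, Z)))))))
  step 22: S(S(S(S(add(add(Z, mul(add(Z, mul(SZ, SZ)), add(SSZ, Z))), add(SSZ, add(Z, Z)))))))
  step 23: S(S(S(S(add(mul(add(Z, mul(SZ, SZ)), add(SSZ, Z)), add(SSZ, add(Z, Z)))))))
  step 24: S(S(S(S(add(mul(mul(SZ, SZ), add(SSZ, Z)), add(SSZ, add(Z, Z)))))))
  step 25: S(S(S(S(add(mul(add(SZ, mul(Z, SZ)), add(SSZ, Z)), add(SSZ, add(Z, Z)))))))
  step 26: S(S(S(S(add(mul(S(add(Z, mul(Z, SZ))), add(SSZ, Z)), add(SSZ, add(Z, Z)))))))
  step 27: S(S(S(S(add(add(add(SSZ, Z), mul(add(Z, mul(Z, SZ)), add(SSZ, Z))), add(SSZ, add(Z, Z)))))))
  step 28: S(S(S(S(add(add(S(add(SZ, Z)), mul(add(Z, mul(Z, SZ)), add(SSZ, Z))), add(SSZ, add(Z, Z)))))))
  step 29: S(S(S(S(add(S(add(add(SZ, Z), mul(add(Z, mul(Z, SZ)), add(SSZ, Z)))), add(SSZ, add(Z, Z)))))))
  step 30: S(S(S(S(S(add(add(add(SZ, Z), mul(add(Z, mul(Z, SZ)), add(SSZ, Z))), add(SSZ, add(Z, Z))))))))
  step 31: S(S(S(S(S(add(add(S(add(Z, Z)), mul(add(Z, mul(Z, SZ)), add(SSZ, Z))), add(SSZ, add(Z, Z))))))))
  step 32: S(S(S(S(S(add(S(add(add(Z, Z), mul(add(Z, mul(Z, SZ)), add(SSZ, Z)))), add(SSZ, add(Z, Z))))))))
  step 33: S(S(S(S(S(S(add(add(add(Z, Z), mul(add(Z, mul(Z, SZ)), add(SSZ, Z))), add(SSZ, add(Z, Z)))))))))
  step 34: S(S(S(S(S(S(add(add(Z, mul(add(Z, mul(Z, SZ)), add(SSZ, Z))), add(SSZ, add(Z, Z)))))))))
  step 35: S(S(S(S(S(S(add(mul(add(Z, mul(Z, SZ)), add(SSZ, Z)), add(SSZ, add(Z, Z)))))))))
  step 36: S(S(S(S(S(S(add(mul(mul(Z, SZ), add(SSZ, Z)), add(SSZ, add(Z, Z)))))))))
  step 37: S(S(S(S(S(S(add(mul(Z, add(SSZ, Z)), add(SSZ, add(Z, Z)))))))))
  step 38: S(S(S(S(S(S(add(Z, add(SSZ, add(Z, Z)))))))))
  step 39: S(S(S(S(S(S(add(SSZ, add(Z, Z))))))))
  step 40: S(S(S(S(S(S(S(add(SZ, add(Z, Z)))))))))
  step 41: S(S(S(S(S(S(S(S(add(Z, add(Z, Z))))))))))
  step 42: S(S(S(S(S(S(S(S(add(Z, Z)))))))))
  step 43: S^8(Z)

Answer: YES — reaches normal form S^8(Z) in 43 ≤ 44 steps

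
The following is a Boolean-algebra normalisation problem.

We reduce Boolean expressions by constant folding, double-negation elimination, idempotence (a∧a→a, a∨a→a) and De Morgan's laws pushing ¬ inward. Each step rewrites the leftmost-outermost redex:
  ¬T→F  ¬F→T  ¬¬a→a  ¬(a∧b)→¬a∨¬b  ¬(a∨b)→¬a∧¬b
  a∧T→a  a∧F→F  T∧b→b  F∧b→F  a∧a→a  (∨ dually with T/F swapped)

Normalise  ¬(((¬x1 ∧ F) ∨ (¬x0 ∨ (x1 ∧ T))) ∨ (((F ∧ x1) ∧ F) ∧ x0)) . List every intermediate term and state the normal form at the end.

Answer: normal form = x0 ∧ ¬x1  (in 20 steps)

Working:
  start: ¬(((¬x1 ∧ F) ∨ (¬x0 ∨ (x1 ∧ T))) ∨ (((F ∧ x1) ∧ F) ∧ x0))
  step 1: ¬((¬x1 ∧ F) ∨ (¬x0 ∨ (x1 ∧ T))) ∧ ¬(((F ∧ x1) ∧ F) ∧ x0)
  step 2: (¬(¬x1 ∧ F) ∧ ¬(¬x0 ∨ (x1 ∧ T))) ∧ ¬(((F ∧ x1) ∧ F) ∧ x0)
  step 3: ((¬¬x1 ∨ ¬F) ∧ ¬(¬x0 ∨ (x1 ∧ T))) ∧ ¬(((F ∧ x1) ∧ F) ∧ x0)
  step 4: ((x1 ∨ ¬F) ∧ ¬(¬x0 ∨ (x1 ∧ T))) ∧ ¬(((F ∧ x1) ∧ F) ∧ x0)
  step 5: ((x1 ∨ T) ∧ ¬(¬x0 ∨ (x1 ∧ T))) ∧ ¬(((F ∧ x1) ∧ F) ∧ x0)
  step 6: (T ∧ ¬(¬x0 ∨ (x1 ∧ T))) ∧ ¬(((F ∧ x1) ∧ F) ∧ x0)
  step 7: ¬(¬x0 ∨ (x1 ∧ T)) ∧ ¬(((F ∧ x1) ∧ F) ∧ x0)
  step 8: (¬¬x0 ∧ ¬(x1 ∧ T)) ∧ ¬(((F ∧ x1) ∧ F) ∧ x0)
  step 9: (x0 ∧ ¬(x1 ∧ T)) ∧ ¬(((F ∧ x1) ∧ F) ∧ x0)
  step 10: (x0 ∧ (¬x1 ∨ ¬T)) ∧ ¬(((F ∧ x1) ∧ F) ∧ x0)
  step 11: (x0 ∧ (¬x1 ∨ F)) ∧ ¬(((F ∧ x1) ∧ F) ∧ x0)
  step 12: (x0 ∧ ¬x1) ∧ ¬(((F ∧ x1) ∧ F) ∧ x0)
  step 13: (x0 ∧ ¬x1) ∧ (¬((F ∧ x1) ∧ F) ∨ ¬x0)
  step 14: (x0 ∧ ¬x1) ∧ ((¬(F ∧ x1) ∨ ¬F) ∨ ¬x0)
  step 15: (x0 ∧ ¬x1) ∧ (((¬F ∨ ¬x1) ∨ ¬F) ∨ ¬x0)
  step 16: (x0 ∧ ¬x1) ∧ (((T ∨ ¬x1) ∨ ¬F) ∨ ¬x0)
  step 17: (x0 ∧ ¬x1) ∧ ((T ∨ ¬F) ∨ ¬x0)
  step 18: (x0 ∧ ¬x1) ∧ (T ∨ ¬x0)
  step 19: (x0 ∧ ¬x1) ∧ T
  step 20: x0 ∧ ¬x1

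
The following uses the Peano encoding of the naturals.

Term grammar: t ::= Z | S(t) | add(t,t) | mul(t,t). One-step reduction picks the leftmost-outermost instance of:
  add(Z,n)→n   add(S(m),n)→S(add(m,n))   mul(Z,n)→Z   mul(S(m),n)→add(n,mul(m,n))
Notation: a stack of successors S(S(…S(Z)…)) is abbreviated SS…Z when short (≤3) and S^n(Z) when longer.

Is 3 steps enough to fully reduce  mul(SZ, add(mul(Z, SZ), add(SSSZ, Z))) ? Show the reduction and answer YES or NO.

Answer: NO — after 3 steps the term is add(add(SSSZ, Z), mul(Z, add(mul(Z, SZ), add(SSSZ, Z)))), not yet normal

Working:
  start: mul(SZ, add(mul(Z, SZ), add(SSSZ, Z)))
  →1  add(add(mul(Z, SZ), add(SSSZ, Z)), mul(Z, add(mul(Z, SZ), add(SSSZ, Z))))
  →2  add(add(Z, add(SSSZ, Z)), mul(Z, add(mul(Z, SZ), add(SSSZ, Z))))
  →3  add(add(SSSZ, Z), mul(Z, add(mul(Z, SZ), add(SSSZ, Z))))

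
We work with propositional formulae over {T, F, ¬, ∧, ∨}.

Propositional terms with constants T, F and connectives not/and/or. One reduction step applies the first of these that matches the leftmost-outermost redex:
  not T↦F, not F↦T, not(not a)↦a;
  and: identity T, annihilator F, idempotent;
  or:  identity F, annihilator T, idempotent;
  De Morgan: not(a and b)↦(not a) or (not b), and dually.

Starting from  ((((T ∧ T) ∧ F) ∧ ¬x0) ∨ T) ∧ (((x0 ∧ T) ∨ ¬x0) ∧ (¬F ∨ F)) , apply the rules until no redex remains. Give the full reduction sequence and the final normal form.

Answer: normal form = x0 ∨ ¬x0  (in 6 steps)

Derivation:
  start: ((((T ∧ T) ∧ F) ∧ ¬x0) ∨ T) ∧ (((x0 ∧ T) ∨ ¬x0) ∧ (¬F ∨ F))
  [1] T ∧ (((x0 ∧ T) ∨ ¬x0) ∧ (¬F ∨ F))
  [2] ((x0 ∧ T) ∨ ¬x0) ∧ (¬F ∨ F)
  [3] (x0 ∨ ¬x0) ∧ (¬F ∨ F)
  [4] (x0 ∨ ¬x0) ∧ ¬F
  [5] (x0 ∨ ¬x0) ∧ T
  [6] x0 ∨ ¬x0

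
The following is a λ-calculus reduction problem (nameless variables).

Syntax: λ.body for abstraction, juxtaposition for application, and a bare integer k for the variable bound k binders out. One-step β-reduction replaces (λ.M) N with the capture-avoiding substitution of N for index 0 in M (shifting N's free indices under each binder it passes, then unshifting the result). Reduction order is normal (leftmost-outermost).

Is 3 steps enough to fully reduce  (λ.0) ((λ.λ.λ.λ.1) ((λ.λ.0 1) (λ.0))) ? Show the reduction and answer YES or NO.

  start: (λ.0) ((λ.λ.λ.λ.1) ((λ.λ.0 1) (λ.0)))
  [1] (λ.λ.λ.λ.1) ((λ.λ.0 1) (λ.0))
  [2] λ.λ.λ.1

Answer: YES — reaches normal form λ.λ.λ.1 in 2 ≤ 3 steps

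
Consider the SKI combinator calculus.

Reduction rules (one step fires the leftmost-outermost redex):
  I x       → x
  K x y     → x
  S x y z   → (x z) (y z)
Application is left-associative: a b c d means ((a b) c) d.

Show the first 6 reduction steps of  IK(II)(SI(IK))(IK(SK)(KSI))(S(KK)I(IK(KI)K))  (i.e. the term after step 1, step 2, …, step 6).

Answer: after 6 steps: SK(S(KK)I(IK(KI)K))

Reduction:
  start: IK(II)(SI(IK))(IK(SK)(KSI))(S(KK)I(IK(KI)K))
  [1] K(II)(SI(IK))(IK(SK)(KSI))(S(KK)I(IK(KI)K))
  [2] II(IK(SK)(KSI))(S(KK)I(IK(KI)K))
  [3] I(IK(SK)(KSI))(S(KK)I(IK(KI)K))
  [4] IK(SK)(KSI)(S(KK)I(IK(KI)K))
  [5] K(SK)(KSI)(S(KK)I(IK(KI)K))
  [6] SK(S(KK)I(IK(KI)K))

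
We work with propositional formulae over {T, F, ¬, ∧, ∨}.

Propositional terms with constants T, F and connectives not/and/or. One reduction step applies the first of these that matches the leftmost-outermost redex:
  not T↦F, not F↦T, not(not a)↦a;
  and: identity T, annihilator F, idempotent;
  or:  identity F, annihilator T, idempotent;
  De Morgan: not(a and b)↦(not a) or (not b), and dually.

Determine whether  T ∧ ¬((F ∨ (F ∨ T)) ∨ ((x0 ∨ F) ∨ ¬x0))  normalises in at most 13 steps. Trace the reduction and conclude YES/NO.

  start: T ∧ ¬((F ∨ (F ∨ T)) ∨ ((x0 ∨ F) ∨ ¬x0))
  →1  ¬((F ∨ (F ∨ T)) ∨ ((x0 ∨ F) ∨ ¬x0))
  →2  ¬(F ∨ (F ∨ T)) ∧ ¬((x0 ∨ F) ∨ ¬x0)
  →3  (¬F ∧ ¬(F ∨ T)) ∧ ¬((x0 ∨ F) ∨ ¬x0)
  →4  (T ∧ ¬(F ∨ T)) ∧ ¬((x0 ∨ F) ∨ ¬x0)
  →5  ¬(F ∨ T) ∧ ¬((x0 ∨ F) ∨ ¬x0)
  →6  (¬F ∧ ¬T) ∧ ¬((x0 ∨ F) ∨ ¬x0)
  →7  (T ∧ ¬T) ∧ ¬((x0 ∨ F) ∨ ¬x0)
  →8  ¬T ∧ ¬((x0 ∨ F) ∨ ¬x0)
  →9  F ∧ ¬((x0 ∨ F) ∨ ¬x0)
  →10  F

Answer: YES — reaches normal form F in 10 ≤ 13 steps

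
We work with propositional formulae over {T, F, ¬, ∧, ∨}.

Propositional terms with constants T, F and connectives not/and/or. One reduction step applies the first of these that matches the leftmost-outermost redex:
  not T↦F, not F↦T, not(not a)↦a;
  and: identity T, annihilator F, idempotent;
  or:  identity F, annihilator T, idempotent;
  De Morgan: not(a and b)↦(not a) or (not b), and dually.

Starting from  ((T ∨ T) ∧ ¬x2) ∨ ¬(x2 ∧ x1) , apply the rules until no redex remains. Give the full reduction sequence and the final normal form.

  start: ((T ∨ T) ∧ ¬x2) ∨ ¬(x2 ∧ x1)
  [1] (T ∧ ¬x2) ∨ ¬(x2 ∧ x1)
  [2] ¬x2 ∨ ¬(x2 ∧ x1)
  [3] ¬x2 ∨ (¬x2 ∨ ¬x1)

Answer: normal form = ¬x2 ∨ (¬x2 ∨ ¬x1)  (in 3 steps)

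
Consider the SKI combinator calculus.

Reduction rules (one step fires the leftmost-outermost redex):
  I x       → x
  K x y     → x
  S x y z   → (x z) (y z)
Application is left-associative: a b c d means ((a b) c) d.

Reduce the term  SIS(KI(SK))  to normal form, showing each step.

  start: SIS(KI(SK))
  [1] I(KI(SK))(S(KI(SK)))
  [2] KI(SK)(S(KI(SK)))
  [3] I(S(KI(SK)))
  [4] S(KI(SK))
  [5] SI

Answer: normal form = SI  (in 5 steps)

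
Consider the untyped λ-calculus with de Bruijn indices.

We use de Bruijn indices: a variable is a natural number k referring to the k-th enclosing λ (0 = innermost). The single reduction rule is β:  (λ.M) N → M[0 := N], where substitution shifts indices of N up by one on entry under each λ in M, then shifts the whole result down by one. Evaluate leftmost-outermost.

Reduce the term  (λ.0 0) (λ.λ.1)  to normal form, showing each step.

Answer: normal form = λ.λ.λ.1  (in 2 steps)

Reduction:
  start: (λ.0 0) (λ.λ.1)
  →1  (λ.λ.1) (λ.λ.1)
  →2  λ.λ.λ.1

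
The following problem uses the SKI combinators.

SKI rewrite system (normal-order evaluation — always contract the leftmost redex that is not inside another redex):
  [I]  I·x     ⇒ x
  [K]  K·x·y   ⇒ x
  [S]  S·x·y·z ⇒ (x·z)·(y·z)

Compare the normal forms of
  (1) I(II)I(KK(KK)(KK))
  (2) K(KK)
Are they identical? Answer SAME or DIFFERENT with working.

Term A:
  start: I(II)I(KK(KK)(KK))
  [1] III(KK(KK)(KK))
  [2] II(KK(KK)(KK))
  [3] I(KK(KK)(KK))
  [4] KK(KK)(KK)
  [5] K(KK)

Term B:
  start: K(KK)

Answer: SAME — A ⇓ K(KK), B ⇓ K(KK)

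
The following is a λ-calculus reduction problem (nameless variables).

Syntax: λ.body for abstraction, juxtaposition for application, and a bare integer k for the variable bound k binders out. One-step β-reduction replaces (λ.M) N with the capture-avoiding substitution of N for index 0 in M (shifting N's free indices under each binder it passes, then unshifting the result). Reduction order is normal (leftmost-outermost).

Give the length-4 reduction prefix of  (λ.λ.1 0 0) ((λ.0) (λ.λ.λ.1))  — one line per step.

  start: (λ.λ.1 0 0) ((λ.0) (λ.λ.λ.1))
  →1  λ.(λ.0) (λ.λ.λ.1) 0 0
  →2  λ.(λ.λ.λ.1) 0 0
  →3  λ.(λ.λ.1) 0
  →4  λ.λ.1

Answer: after 4 steps: λ.λ.1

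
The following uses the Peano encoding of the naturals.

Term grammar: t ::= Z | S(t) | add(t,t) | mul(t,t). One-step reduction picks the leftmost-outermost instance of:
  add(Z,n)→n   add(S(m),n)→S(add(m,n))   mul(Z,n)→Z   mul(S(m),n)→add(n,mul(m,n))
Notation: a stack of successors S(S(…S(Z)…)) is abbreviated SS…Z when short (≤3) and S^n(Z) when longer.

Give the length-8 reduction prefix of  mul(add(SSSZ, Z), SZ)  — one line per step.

  start: mul(add(SSSZ, Z), SZ)
  [1] mul(S(add(SSZ, Z)), SZ)
  [2] add(SZ, mul(add(SSZ, Z), SZ))
  [3] S(add(Z, mul(add(SSZ, Z), SZ)))
  [4] S(mul(add(SSZ, Z), SZ))
  [5] S(mul(S(add(SZ, Z)), SZ))
  [6] S(add(SZ, mul(add(SZ, Z), SZ)))
  [7] S(S(add(Z, mul(add(SZ, Z), SZ))))
  [8] S(S(mul(add(SZ, Z), SZ)))

Answer: after 8 steps: S(S(mul(add(SZ, Z), SZ)))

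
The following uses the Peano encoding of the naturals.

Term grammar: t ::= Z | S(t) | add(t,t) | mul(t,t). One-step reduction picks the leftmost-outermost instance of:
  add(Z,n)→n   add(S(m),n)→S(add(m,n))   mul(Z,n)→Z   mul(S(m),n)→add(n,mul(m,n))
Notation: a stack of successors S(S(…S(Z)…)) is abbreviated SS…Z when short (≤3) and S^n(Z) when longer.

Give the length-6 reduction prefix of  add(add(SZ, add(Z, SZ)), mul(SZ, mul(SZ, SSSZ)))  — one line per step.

Answer: after 6 steps: S(S(mul(SZ, mul(SZ, SSSZ))))

Working:
  start: add(add(SZ, add(Z, SZ)), mul(SZ, mul(SZ, SSSZ)))
  →1  add(S(add(Z, add(Z, SZ))), mul(SZ, mul(SZ, SSSZ)))
  →2  S(add(add(Z, add(Z, SZ)), mul(SZ, mul(SZ, SSSZ))))
  →3  S(add(add(Z, SZ), mul(SZ, mul(SZ, SSSZ))))
  →4  S(add(SZ, mul(SZ, mul(SZ, SSSZ))))
  →5  S(S(add(Z, mul(SZ, mul(SZ, SSSZ)))))
  →6  S(S(mul(SZ, mul(SZ, SSSZ))))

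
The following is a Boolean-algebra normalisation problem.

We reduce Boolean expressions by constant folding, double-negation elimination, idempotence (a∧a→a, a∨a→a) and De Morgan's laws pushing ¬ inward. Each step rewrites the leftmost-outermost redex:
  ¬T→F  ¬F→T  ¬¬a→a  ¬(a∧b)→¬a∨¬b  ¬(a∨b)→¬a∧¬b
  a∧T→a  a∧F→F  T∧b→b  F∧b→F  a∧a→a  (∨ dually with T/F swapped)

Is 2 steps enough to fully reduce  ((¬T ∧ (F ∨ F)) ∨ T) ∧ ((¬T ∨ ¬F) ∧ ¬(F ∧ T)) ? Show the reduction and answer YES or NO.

  start: ((¬T ∧ (F ∨ F)) ∨ T) ∧ ((¬T ∨ ¬F) ∧ ¬(F ∧ T))
  [1] T ∧ ((¬T ∨ ¬F) ∧ ¬(F ∧ T))
  [2] (¬T ∨ ¬F) ∧ ¬(F ∧ T)

Answer: NO — after 2 steps the term is (¬T ∨ ¬F) ∧ ¬(F ∧ T), not yet normal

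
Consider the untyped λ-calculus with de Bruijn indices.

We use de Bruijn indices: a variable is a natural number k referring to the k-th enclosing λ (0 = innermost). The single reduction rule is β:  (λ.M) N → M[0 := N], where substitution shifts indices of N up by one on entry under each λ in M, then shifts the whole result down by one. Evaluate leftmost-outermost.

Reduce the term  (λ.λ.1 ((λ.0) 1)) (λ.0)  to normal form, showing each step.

Answer: normal form = λ.λ.0  (in 3 steps)

Working:
  start: (λ.λ.1 ((λ.0) 1)) (λ.0)
  step 1: λ.(λ.0) ((λ.0) (λ.0))
  step 2: λ.(λ.0) (λ.0)
  step 3: λ.λ.0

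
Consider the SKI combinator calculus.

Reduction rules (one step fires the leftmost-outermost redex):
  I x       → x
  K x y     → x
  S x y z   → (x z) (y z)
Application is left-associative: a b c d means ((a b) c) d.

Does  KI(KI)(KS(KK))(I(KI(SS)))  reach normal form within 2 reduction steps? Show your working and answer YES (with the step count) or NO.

Answer: NO — after 2 steps the term is KS(KK)(I(KI(SS))), not yet normal

Reduction:
  start: KI(KI)(KS(KK))(I(KI(SS)))
  →1  I(KS(KK))(I(KI(SS)))
  →2  KS(KK)(I(KI(SS)))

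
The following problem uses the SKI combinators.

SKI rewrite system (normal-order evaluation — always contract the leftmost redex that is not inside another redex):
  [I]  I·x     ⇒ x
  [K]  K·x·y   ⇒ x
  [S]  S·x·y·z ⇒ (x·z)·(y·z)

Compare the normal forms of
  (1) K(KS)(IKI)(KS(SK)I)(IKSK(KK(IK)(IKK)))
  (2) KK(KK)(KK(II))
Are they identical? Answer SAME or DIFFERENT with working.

Answer: DIFFERENT — A ⇓ S(S(K(KK))), B ⇓ KK

Working:
Term A:
  start: K(KS)(IKI)(KS(SK)I)(IKSK(KK(IK)(IKK)))
  [1] KS(KS(SK)I)(IKSK(KK(IK)(IKK)))
  [2] S(IKSK(KK(IK)(IKK)))
  [3] S(KSK(KK(IK)(IKK)))
  [4] S(S(KK(IK)(IKK)))
  [5] S(S(K(IKK)))
  [6] S(S(K(KK)))

Term B:
  start: KK(KK)(KK(II))
  [1] K(KK(II))
  [2] KK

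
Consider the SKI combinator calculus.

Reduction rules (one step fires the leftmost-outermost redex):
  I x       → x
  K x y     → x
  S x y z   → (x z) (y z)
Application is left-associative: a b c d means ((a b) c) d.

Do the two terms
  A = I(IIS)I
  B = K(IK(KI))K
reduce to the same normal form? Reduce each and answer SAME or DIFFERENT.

Term A:
  start: I(IIS)I
  →1  IISI
  →2  ISI
  →3  SI

Term B:
  start: K(IK(KI))K
  →1  IK(KI)
  →2  K(KI)

Answer: DIFFERENT — A ⇓ SI, B ⇓ K(KI)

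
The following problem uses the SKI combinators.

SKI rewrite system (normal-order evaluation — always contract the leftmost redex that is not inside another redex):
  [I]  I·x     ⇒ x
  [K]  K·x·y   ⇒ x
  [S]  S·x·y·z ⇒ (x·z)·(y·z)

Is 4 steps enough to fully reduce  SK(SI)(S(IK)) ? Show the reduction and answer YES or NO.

Answer: YES — reaches normal form SK in 3 ≤ 4 steps

Derivation:
  start: SK(SI)(S(IK))
  [1] K(S(IK))(SI(S(IK)))
  [2] S(IK)
  [3] SK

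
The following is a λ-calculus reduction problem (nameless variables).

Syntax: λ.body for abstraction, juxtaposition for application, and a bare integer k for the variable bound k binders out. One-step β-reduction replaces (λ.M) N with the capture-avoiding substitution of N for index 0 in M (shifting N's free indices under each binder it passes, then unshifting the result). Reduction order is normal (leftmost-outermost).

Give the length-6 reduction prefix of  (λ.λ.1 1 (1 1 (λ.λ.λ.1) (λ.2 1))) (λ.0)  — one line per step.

Answer: after 6 steps: λ.λ.λ.1

Derivation:
  start: (λ.λ.1 1 (1 1 (λ.λ.λ.1) (λ.2 1))) (λ.0)
  →1  λ.(λ.0) (λ.0) ((λ.0) (λ.0) (λ.λ.λ.1) (λ.(λ.0) 1))
  →2  λ.(λ.0) ((λ.0) (λ.0) (λ.λ.λ.1) (λ.(λ.0) 1))
  →3  λ.(λ.0) (λ.0) (λ.λ.λ.1) (λ.(λ.0) 1)
  →4  λ.(λ.0) (λ.λ.λ.1) (λ.(λ.0) 1)
  →5  λ.(λ.λ.λ.1) (λ.(λ.0) 1)
  →6  λ.λ.λ.1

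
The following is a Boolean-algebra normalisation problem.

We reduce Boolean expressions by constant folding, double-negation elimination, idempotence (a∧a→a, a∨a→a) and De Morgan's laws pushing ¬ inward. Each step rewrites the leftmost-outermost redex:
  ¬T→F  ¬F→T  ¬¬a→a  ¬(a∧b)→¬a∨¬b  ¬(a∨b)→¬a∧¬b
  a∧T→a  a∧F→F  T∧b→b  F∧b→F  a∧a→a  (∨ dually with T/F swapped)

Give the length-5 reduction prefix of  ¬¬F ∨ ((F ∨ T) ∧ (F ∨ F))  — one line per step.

Answer: after 5 steps: F

Working:
  start: ¬¬F ∨ ((F ∨ T) ∧ (F ∨ F))
  step 1: F ∨ ((F ∨ T) ∧ (F ∨ F))
  step 2: (F ∨ T) ∧ (F ∨ F)
  step 3: T ∧ (F ∨ F)
  step 4: F ∨ F
  step 5: F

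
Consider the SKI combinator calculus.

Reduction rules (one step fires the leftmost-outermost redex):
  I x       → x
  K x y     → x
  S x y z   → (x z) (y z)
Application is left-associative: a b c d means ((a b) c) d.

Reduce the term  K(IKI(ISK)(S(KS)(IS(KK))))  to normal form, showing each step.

  start: K(IKI(ISK)(S(KS)(IS(KK))))
  [1] K(KI(ISK)(S(KS)(IS(KK))))
  [2] K(I(S(KS)(IS(KK))))
  [3] K(S(KS)(IS(KK)))
  [4] K(S(KS)(S(KK)))

Answer: normal form = K(S(KS)(S(KK)))  (in 4 steps)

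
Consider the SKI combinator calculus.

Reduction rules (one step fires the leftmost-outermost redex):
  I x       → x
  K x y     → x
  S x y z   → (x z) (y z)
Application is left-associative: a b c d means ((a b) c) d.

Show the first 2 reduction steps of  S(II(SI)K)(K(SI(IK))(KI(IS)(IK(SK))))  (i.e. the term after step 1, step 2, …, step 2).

  start: S(II(SI)K)(K(SI(IK))(KI(IS)(IK(SK))))
  step 1: S(I(SI)K)(K(SI(IK))(KI(IS)(IK(SK))))
  step 2: S(SIK)(K(SI(IK))(KI(IS)(IK(SK))))

Answer: after 2 steps: S(SIK)(K(SI(IK))(KI(IS)(IK(SK))))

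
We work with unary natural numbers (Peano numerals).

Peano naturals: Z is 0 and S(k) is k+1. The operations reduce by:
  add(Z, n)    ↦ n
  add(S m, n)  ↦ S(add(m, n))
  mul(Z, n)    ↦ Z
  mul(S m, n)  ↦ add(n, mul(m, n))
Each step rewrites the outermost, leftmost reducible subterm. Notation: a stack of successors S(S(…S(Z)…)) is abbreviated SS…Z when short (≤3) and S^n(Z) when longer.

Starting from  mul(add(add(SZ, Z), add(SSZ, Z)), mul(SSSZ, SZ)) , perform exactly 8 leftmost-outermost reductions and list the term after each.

Answer: after 8 steps: S(add(add(SZ, mul(SZ, SZ)), mul(add(add(Z, Z), add(SSZ, Z)), mul(SSSZ, SZ))))

Derivation:
  start: mul(add(add(SZ, Z), add(SSZ, Z)), mul(SSSZ, SZ))
  →1  mul(add(S(add(Z, Z)), add(SSZ, Z)), mul(SSSZ, SZ))
  →2  mul(S(add(add(Z, Z), add(SSZ, Z))), mul(SSSZ, SZ))
  →3  add(mul(SSSZ, SZ), mul(add(add(Z, Z), add(SSZ, Z)), mul(SSSZ, SZ)))
  →4  add(add(SZ, mul(SSZ, SZ)), mul(add(add(Z, Z), add(SSZ, Z)), mul(SSSZ, SZ)))
  →5  add(S(add(Z, mul(SSZ, SZ))), mul(add(add(Z, Z), add(SSZ, Z)), mul(SSSZ, SZ)))
  →6  S(add(add(Z, mul(SSZ, SZ)), mul(add(add(Z, Z), add(SSZ, Z)), mul(SSSZ, SZ))))
  →7  S(add(mul(SSZ, SZ), mul(add(add(Z, Z), add(SSZ, Z)), mul(SSSZ, SZ))))
  →8  S(add(add(SZ, mul(SZ, SZ)), mul(add(add(Z, Z), add(SSZ, Z)), mul(SSSZ, SZ))))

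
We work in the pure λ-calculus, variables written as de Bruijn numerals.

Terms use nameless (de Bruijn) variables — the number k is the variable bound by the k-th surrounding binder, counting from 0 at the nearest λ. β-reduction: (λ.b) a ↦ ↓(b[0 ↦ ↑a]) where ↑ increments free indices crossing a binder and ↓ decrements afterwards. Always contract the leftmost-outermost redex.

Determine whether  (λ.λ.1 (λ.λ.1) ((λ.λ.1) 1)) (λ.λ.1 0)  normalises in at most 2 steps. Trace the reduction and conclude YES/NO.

  start: (λ.λ.1 (λ.λ.1) ((λ.λ.1) 1)) (λ.λ.1 0)
  [1] λ.(λ.λ.1 0) (λ.λ.1) ((λ.λ.1) (λ.λ.1 0))
  [2] λ.(λ.(λ.λ.1) 0) ((λ.λ.1) (λ.λ.1 0))

Answer: NO — after 2 steps the term is λ.(λ.(λ.λ.1) 0) ((λ.λ.1) (λ.λ.1 0)), not yet normal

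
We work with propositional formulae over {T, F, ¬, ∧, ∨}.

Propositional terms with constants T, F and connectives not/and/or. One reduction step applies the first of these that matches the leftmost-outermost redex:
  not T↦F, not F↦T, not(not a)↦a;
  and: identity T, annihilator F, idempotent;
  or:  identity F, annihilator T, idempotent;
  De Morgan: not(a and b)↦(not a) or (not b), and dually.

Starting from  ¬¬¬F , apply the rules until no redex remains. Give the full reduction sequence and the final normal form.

Answer: normal form = T  (in 2 steps)

Reduction:
  start: ¬¬¬F
  step 1: ¬F
  step 2: T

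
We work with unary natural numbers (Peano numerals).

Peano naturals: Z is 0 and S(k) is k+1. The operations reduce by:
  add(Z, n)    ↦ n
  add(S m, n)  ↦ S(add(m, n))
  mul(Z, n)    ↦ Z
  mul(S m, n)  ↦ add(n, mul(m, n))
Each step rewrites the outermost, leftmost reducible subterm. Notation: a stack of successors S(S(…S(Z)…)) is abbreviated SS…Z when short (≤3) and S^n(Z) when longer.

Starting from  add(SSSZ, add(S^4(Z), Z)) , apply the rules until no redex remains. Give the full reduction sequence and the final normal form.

Answer: normal form = S^7(Z)  (in 9 steps)

Reduction:
  start: add(SSSZ, add(S^4(Z), Z))
  step 1: S(add(SSZ, add(S^4(Z), Z)))
  step 2: S(S(add(SZ, add(S^4(Z), Z))))
  step 3: S(S(S(add(Z, add(S^4(Z), Z)))))
  step 4: S(S(S(add(S^4(Z), Z))))
  step 5: S(S(S(S(add(SSSZ, Z)))))
  step 6: S(S(S(S(S(add(SSZ, Z))))))
  step 7: S(S(S(S(S(S(add(SZ, Z)))))))
  step 8: S(S(S(S(S(S(S(add(Z, Z))))))))
  step 9: S^7(Z)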